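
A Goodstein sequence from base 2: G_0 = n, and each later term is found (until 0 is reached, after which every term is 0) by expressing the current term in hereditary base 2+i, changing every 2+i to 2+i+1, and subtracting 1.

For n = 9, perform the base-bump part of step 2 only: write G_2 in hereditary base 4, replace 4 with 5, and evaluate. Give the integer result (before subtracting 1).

step 0: 9 = 2^(2 + 1) + 1; sub 3 for 2: 3^(3 + 1) + 1; = 82; G_1 = 82−1 = 81
step 1: 81 = 3^(3 + 1); sub 4 for 3: 4^(4 + 1); = 1024; G_2 = 1024−1 = 1023
step 2: 1023 = 3·4^4 + 3·4^3 + 3·4^2 + 3·4 + 3; sub 5 for 4: 3·5^5 + 3·5^3 + 3·5^2 + 3·5 + 3; = 9843; G_3 = 9843−1 = 9842

9843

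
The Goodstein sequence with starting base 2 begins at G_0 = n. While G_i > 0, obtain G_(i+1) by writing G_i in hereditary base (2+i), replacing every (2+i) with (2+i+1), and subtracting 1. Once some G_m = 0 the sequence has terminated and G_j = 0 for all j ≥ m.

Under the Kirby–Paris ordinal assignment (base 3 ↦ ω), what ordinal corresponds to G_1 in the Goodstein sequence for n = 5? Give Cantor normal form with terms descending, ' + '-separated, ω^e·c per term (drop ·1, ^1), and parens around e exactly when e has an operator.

ω^ω

5 —HB2→ 2^2 + 1 —bump→ 3^3 + 1 = 28 —(−1)→ 27
27 —HB3→ 3^3 —bump→ 4^4 = 256 —(−1)→ 255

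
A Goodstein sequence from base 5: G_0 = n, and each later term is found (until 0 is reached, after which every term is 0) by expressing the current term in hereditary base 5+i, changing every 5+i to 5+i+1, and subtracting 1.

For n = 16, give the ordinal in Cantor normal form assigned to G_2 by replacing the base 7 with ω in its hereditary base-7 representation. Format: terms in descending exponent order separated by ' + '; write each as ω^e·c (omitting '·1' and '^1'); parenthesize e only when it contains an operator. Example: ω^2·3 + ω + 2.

base 5: 16 = 3·5 + 1; at 6: 3·6 + 1 = 19; next = 18
base 6: 18 = 3·6; at 7: 3·7 = 21; next = 20
base 7: 20 = 2·7 + 6; at 8: 2·8 + 6 = 22; next = 21

ω·2 + 6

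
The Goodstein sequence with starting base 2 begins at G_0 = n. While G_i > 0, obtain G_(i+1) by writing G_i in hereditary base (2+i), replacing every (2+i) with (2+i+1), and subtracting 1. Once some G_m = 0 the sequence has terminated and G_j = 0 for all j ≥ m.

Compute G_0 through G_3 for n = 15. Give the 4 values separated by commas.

[0] 15 ≡ 2^(2 + 1) + 2^2 + 2 + 1 (base 2). Lift 3: 112. −1: 111.
[1] 111 ≡ 3^(3 + 1) + 3^3 + 3 (base 3). Lift 4: 1284. −1: 1283.
[2] 1283 ≡ 4^(4 + 1) + 4^4 + 3 (base 4). Lift 5: 18753. −1: 18752.

15, 111, 1283, 18752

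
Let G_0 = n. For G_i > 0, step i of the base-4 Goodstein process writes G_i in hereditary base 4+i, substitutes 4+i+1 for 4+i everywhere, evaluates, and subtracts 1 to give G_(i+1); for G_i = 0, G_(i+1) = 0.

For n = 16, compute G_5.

36

i=0: 16 = 4^2 (b=4); 4→5: 5^2 = 25; 25−1 = 24
i=1: 24 = 4·5 + 4 (b=5); 5→6: 4·6 + 4 = 28; 28−1 = 27
i=2: 27 = 4·6 + 3 (b=6); 6→7: 4·7 + 3 = 31; 31−1 = 30
i=3: 30 = 4·7 + 2 (b=7); 7→8: 4·8 + 2 = 34; 34−1 = 33
i=4: 33 = 4·8 + 1 (b=8); 8→9: 4·9 + 1 = 37; 37−1 = 36
i=5: 36 = 4·9 (b=9); 9→10: 4·10 = 40; 40−1 = 39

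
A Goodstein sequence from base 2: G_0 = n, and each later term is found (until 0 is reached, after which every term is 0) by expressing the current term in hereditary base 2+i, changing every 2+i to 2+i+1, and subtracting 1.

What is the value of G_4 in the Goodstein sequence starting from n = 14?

i=0: 14 = 2^(2 + 1) + 2^2 + 2 (b=2); 2→3: 3^(3 + 1) + 3^3 + 3 = 111; 111−1 = 110
i=1: 110 = 3^(3 + 1) + 3^3 + 2 (b=3); 3→4: 4^(4 + 1) + 4^4 + 2 = 1282; 1282−1 = 1281
i=2: 1281 = 4^(4 + 1) + 4^4 + 1 (b=4); 4→5: 5^(5 + 1) + 5^5 + 1 = 18751; 18751−1 = 18750
i=3: 18750 = 5^(5 + 1) + 5^5 (b=5); 5→6: 6^(6 + 1) + 6^6 = 326592; 326592−1 = 326591
i=4: 326591 = 6^(6 + 1) + 5·6^5 + 5·6^4 + 5·6^3 + 5·6^2 + 5·6 + 5 (b=6); 6→7: 7^(7 + 1) + 5·7^5 + 5·7^4 + 5·7^3 + 5·7^2 + 5·7 + 5 = 5862841; 5862841−1 = 5862840

326591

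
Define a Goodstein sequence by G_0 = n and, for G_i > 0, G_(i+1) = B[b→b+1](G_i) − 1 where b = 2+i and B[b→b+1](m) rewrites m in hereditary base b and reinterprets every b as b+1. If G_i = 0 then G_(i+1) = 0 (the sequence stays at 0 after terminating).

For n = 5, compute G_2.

G_0=5  [base 2] 2^2 + 1  →[2↦3]→  3^3 + 1 = 28  −1 ⇒ G_1=27
G_1=27  [base 3] 3^3  →[3↦4]→  4^4 = 256  −1 ⇒ G_2=255

255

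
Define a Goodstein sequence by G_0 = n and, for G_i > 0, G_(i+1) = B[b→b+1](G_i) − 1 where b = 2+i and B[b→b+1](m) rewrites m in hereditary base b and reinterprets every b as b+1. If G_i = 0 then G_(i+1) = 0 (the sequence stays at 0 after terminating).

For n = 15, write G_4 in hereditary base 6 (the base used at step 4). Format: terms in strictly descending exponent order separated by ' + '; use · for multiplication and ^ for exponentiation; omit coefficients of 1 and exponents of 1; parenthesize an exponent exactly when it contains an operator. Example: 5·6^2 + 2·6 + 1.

6^(6 + 1) + 6^6 + 1

[0] 15 ≡ 2^(2 + 1) + 2^2 + 2 + 1 (base 2). Lift 3: 112. −1: 111.
[1] 111 ≡ 3^(3 + 1) + 3^3 + 3 (base 3). Lift 4: 1284. −1: 1283.
[2] 1283 ≡ 4^(4 + 1) + 4^4 + 3 (base 4). Lift 5: 18753. −1: 18752.
[3] 18752 ≡ 5^(5 + 1) + 5^5 + 2 (base 5). Lift 6: 326594. −1: 326593.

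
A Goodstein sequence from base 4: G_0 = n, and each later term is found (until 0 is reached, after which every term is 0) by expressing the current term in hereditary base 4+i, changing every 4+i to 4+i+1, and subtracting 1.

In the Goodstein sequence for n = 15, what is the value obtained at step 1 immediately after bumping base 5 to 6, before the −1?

20

15 —HB4→ 3·4 + 3 —bump→ 3·5 + 3 = 18 —(−1)→ 17
17 —HB5→ 3·5 + 2 —bump→ 3·6 + 2 = 20 —(−1)→ 19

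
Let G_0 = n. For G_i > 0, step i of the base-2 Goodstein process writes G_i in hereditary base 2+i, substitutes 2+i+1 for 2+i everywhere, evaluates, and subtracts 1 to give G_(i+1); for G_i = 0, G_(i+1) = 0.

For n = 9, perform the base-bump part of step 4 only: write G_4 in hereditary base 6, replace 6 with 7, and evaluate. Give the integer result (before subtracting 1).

2471827

[0] 9 ≡ 2^(2 + 1) + 1 (base 2). Lift 3: 82. −1: 81.
[1] 81 ≡ 3^(3 + 1) (base 3). Lift 4: 1024. −1: 1023.
[2] 1023 ≡ 3·4^4 + 3·4^3 + 3·4^2 + 3·4 + 3 (base 4). Lift 5: 9843. −1: 9842.
[3] 9842 ≡ 3·5^5 + 3·5^3 + 3·5^2 + 3·5 + 2 (base 5). Lift 6: 140744. −1: 140743.
[4] 140743 ≡ 3·6^6 + 3·6^3 + 3·6^2 + 3·6 + 1 (base 6). Lift 7: 2471827. −1: 2471826.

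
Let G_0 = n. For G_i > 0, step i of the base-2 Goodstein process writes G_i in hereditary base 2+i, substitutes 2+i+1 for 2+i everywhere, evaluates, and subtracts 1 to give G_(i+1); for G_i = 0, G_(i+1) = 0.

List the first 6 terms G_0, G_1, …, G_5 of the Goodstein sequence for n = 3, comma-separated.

3, 3, 3, 2, 1, 0

G_0=3  [base 2] 2 + 1  →[2↦3]→  3 + 1 = 4  −1 ⇒ G_1=3
G_1=3  [base 3] 3  →[3↦4]→  4 = 4  −1 ⇒ G_2=3
G_2=3  [base 4] 3  →[4↦5]→  3 = 3  −1 ⇒ G_3=2
G_3=2  [base 5] 2  →[5↦6]→  2 = 2  −1 ⇒ G_4=1
G_4=1  [base 6] 1  →[6↦7]→  1 = 1  −1 ⇒ G_5=0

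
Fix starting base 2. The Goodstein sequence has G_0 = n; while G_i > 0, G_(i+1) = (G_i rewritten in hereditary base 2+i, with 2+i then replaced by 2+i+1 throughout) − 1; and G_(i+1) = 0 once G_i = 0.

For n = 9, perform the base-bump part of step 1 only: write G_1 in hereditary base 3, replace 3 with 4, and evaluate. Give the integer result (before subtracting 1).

1024

step 0: 9 = 2^(2 + 1) + 1; sub 3 for 2: 3^(3 + 1) + 1; = 82; G_1 = 82−1 = 81
step 1: 81 = 3^(3 + 1); sub 4 for 3: 4^(4 + 1); = 1024; G_2 = 1024−1 = 1023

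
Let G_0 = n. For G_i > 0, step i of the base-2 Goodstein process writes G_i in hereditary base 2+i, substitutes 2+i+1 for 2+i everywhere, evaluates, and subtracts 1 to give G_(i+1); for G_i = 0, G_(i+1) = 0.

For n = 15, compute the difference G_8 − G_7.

i=0: 15 = 2^(2 + 1) + 2^2 + 2 + 1 (b=2); 2→3: 3^(3 + 1) + 3^3 + 3 + 1 = 112; 112−1 = 111
i=1: 111 = 3^(3 + 1) + 3^3 + 3 (b=3); 3→4: 4^(4 + 1) + 4^4 + 4 = 1284; 1284−1 = 1283
i=2: 1283 = 4^(4 + 1) + 4^4 + 3 (b=4); 4→5: 5^(5 + 1) + 5^5 + 3 = 18753; 18753−1 = 18752
i=3: 18752 = 5^(5 + 1) + 5^5 + 2 (b=5); 5→6: 6^(6 + 1) + 6^6 + 2 = 326594; 326594−1 = 326593
i=4: 326593 = 6^(6 + 1) + 6^6 + 1 (b=6); 6→7: 7^(7 + 1) + 7^7 + 1 = 6588345; 6588345−1 = 6588344
i=5: 6588344 = 7^(7 + 1) + 7^7 (b=7); 7→8: 8^(8 + 1) + 8^8 = 150994944; 150994944−1 = 150994943
i=6: 150994943 = 8^(8 + 1) + 7·8^7 + 7·8^6 + 7·8^5 + 7·8^4 + 7·8^3 + 7·8^2 + 7·8 + 7 (b=8); 8→9: 9^(9 + 1) + 7·9^7 + 7·9^6 + 7·9^5 + 7·9^4 + 7·9^3 + 7·9^2 + 7·9 + 7 = 3524450281; 3524450281−1 = 3524450280
i=7: 3524450280 = 9^(9 + 1) + 7·9^7 + 7·9^6 + 7·9^5 + 7·9^4 + 7·9^3 + 7·9^2 + 7·9 + 6 (b=9); 9→10: 10^(10 + 1) + 7·10^7 + 7·10^6 + 7·10^5 + 7·10^4 + 7·10^3 + 7·10^2 + 7·10 + 6 = 100077777776; 100077777776−1 = 100077777775

96553327495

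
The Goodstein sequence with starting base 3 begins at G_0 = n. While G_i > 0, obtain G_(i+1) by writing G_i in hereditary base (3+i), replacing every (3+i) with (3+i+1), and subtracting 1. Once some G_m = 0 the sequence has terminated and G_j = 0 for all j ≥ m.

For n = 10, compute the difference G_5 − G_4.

step 0: 10 = 3^2 + 1; sub 4 for 3: 4^2 + 1; = 17; G_1 = 17−1 = 16
step 1: 16 = 4^2; sub 5 for 4: 5^2; = 25; G_2 = 25−1 = 24
step 2: 24 = 4·5 + 4; sub 6 for 5: 4·6 + 4; = 28; G_3 = 28−1 = 27
step 3: 27 = 4·6 + 3; sub 7 for 6: 4·7 + 3; = 31; G_4 = 31−1 = 30
step 4: 30 = 4·7 + 2; sub 8 for 7: 4·8 + 2; = 34; G_5 = 34−1 = 33

3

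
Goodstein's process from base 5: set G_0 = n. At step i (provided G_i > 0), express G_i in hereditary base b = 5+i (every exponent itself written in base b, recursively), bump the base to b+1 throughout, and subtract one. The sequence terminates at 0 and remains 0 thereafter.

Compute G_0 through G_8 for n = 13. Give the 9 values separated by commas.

13, 14, 15, 16, 17, 17, 17, 17, 17

i=0: 13 = 2·5 + 3 (b=5); 5→6: 2·6 + 3 = 15; 15−1 = 14
i=1: 14 = 2·6 + 2 (b=6); 6→7: 2·7 + 2 = 16; 16−1 = 15
i=2: 15 = 2·7 + 1 (b=7); 7→8: 2·8 + 1 = 17; 17−1 = 16
i=3: 16 = 2·8 (b=8); 8→9: 2·9 = 18; 18−1 = 17
i=4: 17 = 9 + 8 (b=9); 9→10: 10 + 8 = 18; 18−1 = 17
i=5: 17 = 10 + 7 (b=10); 10→11: 11 + 7 = 18; 18−1 = 17
i=6: 17 = 11 + 6 (b=11); 11→12: 12 + 6 = 18; 18−1 = 17
i=7: 17 = 12 + 5 (b=12); 12→13: 13 + 5 = 18; 18−1 = 17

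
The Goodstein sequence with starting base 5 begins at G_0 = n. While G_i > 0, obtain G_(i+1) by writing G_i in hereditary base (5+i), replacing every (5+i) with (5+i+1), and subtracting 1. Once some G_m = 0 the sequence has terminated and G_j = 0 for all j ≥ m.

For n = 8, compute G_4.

[0] 8 ≡ 5 + 3 (base 5). Lift 6: 9. −1: 8.
[1] 8 ≡ 6 + 2 (base 6). Lift 7: 9. −1: 8.
[2] 8 ≡ 7 + 1 (base 7). Lift 8: 9. −1: 8.
[3] 8 ≡ 8 (base 8). Lift 9: 9. −1: 8.
[4] 8 ≡ 8 (base 9). Lift 10: 8. −1: 7.

8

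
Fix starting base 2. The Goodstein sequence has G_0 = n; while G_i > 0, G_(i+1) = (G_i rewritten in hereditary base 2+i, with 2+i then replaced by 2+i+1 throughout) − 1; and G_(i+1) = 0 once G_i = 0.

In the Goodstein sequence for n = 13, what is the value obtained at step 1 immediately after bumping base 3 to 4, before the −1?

1280

(0) 13|_2 = 2^(2 + 1) + 2^2 + 1 ↦ 3^(3 + 1) + 3^3 + 1|_3 = 109 ⇒ 108
(1) 108|_3 = 3^(3 + 1) + 3^3 ↦ 4^(4 + 1) + 4^4|_4 = 1280 ⇒ 1279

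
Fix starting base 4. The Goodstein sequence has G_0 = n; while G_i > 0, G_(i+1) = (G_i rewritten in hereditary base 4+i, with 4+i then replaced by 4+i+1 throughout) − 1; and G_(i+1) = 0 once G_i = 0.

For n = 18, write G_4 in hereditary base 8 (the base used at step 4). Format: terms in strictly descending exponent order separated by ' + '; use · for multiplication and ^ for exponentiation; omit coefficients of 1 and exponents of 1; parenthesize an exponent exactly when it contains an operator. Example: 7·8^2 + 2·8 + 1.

G_0=18  [base 4] 4^2 + 2  →[4↦5]→  5^2 + 2 = 27  −1 ⇒ G_1=26
G_1=26  [base 5] 5^2 + 1  →[5↦6]→  6^2 + 1 = 37  −1 ⇒ G_2=36
G_2=36  [base 6] 6^2  →[6↦7]→  7^2 = 49  −1 ⇒ G_3=48
G_3=48  [base 7] 6·7 + 6  →[7↦8]→  6·8 + 6 = 54  −1 ⇒ G_4=53

6·8 + 5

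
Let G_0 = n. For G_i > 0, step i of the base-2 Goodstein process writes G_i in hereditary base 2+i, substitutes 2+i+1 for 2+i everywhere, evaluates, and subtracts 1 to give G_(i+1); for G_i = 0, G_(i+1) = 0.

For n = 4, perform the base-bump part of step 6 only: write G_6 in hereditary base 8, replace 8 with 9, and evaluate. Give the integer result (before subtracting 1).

i=0: 4 = 2^2 (b=2); 2→3: 3^3 = 27; 27−1 = 26
i=1: 26 = 2·3^2 + 2·3 + 2 (b=3); 3→4: 2·4^2 + 2·4 + 2 = 42; 42−1 = 41
i=2: 41 = 2·4^2 + 2·4 + 1 (b=4); 4→5: 2·5^2 + 2·5 + 1 = 61; 61−1 = 60
i=3: 60 = 2·5^2 + 2·5 (b=5); 5→6: 2·6^2 + 2·6 = 84; 84−1 = 83
i=4: 83 = 2·6^2 + 6 + 5 (b=6); 6→7: 2·7^2 + 7 + 5 = 110; 110−1 = 109
i=5: 109 = 2·7^2 + 7 + 4 (b=7); 7→8: 2·8^2 + 8 + 4 = 140; 140−1 = 139
i=6: 139 = 2·8^2 + 8 + 3 (b=8); 8→9: 2·9^2 + 9 + 3 = 174; 174−1 = 173

174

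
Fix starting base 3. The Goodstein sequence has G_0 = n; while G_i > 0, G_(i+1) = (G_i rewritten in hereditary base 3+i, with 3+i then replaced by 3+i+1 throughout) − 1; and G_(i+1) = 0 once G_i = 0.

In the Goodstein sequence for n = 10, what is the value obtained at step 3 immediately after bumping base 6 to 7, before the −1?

G_0 = 10. HB_3(10) = 3^2 + 1. Bump = 17. G_1 = 16.
G_1 = 16. HB_4(16) = 4^2. Bump = 25. G_2 = 24.
G_2 = 24. HB_5(24) = 4·5 + 4. Bump = 28. G_3 = 27.

31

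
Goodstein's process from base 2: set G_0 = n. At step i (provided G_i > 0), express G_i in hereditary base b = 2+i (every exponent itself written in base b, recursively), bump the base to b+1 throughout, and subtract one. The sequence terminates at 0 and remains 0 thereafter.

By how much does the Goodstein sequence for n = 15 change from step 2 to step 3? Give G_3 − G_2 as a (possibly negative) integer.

17469

G_0=15  [base 2] 2^(2 + 1) + 2^2 + 2 + 1  →[2↦3]→  3^(3 + 1) + 3^3 + 3 + 1 = 112  −1 ⇒ G_1=111
G_1=111  [base 3] 3^(3 + 1) + 3^3 + 3  →[3↦4]→  4^(4 + 1) + 4^4 + 4 = 1284  −1 ⇒ G_2=1283
G_2=1283  [base 4] 4^(4 + 1) + 4^4 + 3  →[4↦5]→  5^(5 + 1) + 5^5 + 3 = 18753  −1 ⇒ G_3=18752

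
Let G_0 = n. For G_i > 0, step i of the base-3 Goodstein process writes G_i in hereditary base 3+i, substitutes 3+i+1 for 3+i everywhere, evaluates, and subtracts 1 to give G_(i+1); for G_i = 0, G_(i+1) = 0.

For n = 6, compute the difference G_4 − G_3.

G_0=6  [base 3] 2·3  →[3↦4]→  2·4 = 8  −1 ⇒ G_1=7
G_1=7  [base 4] 4 + 3  →[4↦5]→  5 + 3 = 8  −1 ⇒ G_2=7
G_2=7  [base 5] 5 + 2  →[5↦6]→  6 + 2 = 8  −1 ⇒ G_3=7
G_3=7  [base 6] 6 + 1  →[6↦7]→  7 + 1 = 8  −1 ⇒ G_4=7

0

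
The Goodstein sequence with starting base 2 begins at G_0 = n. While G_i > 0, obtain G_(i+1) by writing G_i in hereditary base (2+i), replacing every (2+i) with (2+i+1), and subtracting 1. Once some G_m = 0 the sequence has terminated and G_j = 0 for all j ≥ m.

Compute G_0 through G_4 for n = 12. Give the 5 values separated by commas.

G_0=12  [base 2] 2^(2 + 1) + 2^2  →[2↦3]→  3^(3 + 1) + 3^3 = 108  −1 ⇒ G_1=107
G_1=107  [base 3] 3^(3 + 1) + 2·3^2 + 2·3 + 2  →[3↦4]→  4^(4 + 1) + 2·4^2 + 2·4 + 2 = 1066  −1 ⇒ G_2=1065
G_2=1065  [base 4] 4^(4 + 1) + 2·4^2 + 2·4 + 1  →[4↦5]→  5^(5 + 1) + 2·5^2 + 2·5 + 1 = 15686  −1 ⇒ G_3=15685
G_3=15685  [base 5] 5^(5 + 1) + 2·5^2 + 2·5  →[5↦6]→  6^(6 + 1) + 2·6^2 + 2·6 = 280020  −1 ⇒ G_4=280019

12, 107, 1065, 15685, 280019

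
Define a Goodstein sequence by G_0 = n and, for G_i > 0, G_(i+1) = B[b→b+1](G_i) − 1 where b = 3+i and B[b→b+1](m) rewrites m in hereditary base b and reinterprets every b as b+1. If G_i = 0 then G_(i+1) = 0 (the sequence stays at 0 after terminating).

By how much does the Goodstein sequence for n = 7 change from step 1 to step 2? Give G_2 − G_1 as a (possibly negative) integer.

step 0: 7 = 2·3 + 1; sub 4 for 3: 2·4 + 1; = 9; G_1 = 9−1 = 8
step 1: 8 = 2·4; sub 5 for 4: 2·5; = 10; G_2 = 10−1 = 9

1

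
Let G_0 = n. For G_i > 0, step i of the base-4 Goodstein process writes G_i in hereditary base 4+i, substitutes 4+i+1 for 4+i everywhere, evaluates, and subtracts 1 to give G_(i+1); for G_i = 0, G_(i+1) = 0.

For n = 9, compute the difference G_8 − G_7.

i=0: 9 = 2·4 + 1 (b=4); 4→5: 2·5 + 1 = 11; 11−1 = 10
i=1: 10 = 2·5 (b=5); 5→6: 2·6 = 12; 12−1 = 11
i=2: 11 = 6 + 5 (b=6); 6→7: 7 + 5 = 12; 12−1 = 11
i=3: 11 = 7 + 4 (b=7); 7→8: 8 + 4 = 12; 12−1 = 11
i=4: 11 = 8 + 3 (b=8); 8→9: 9 + 3 = 12; 12−1 = 11
i=5: 11 = 9 + 2 (b=9); 9→10: 10 + 2 = 12; 12−1 = 11
i=6: 11 = 10 + 1 (b=10); 10→11: 11 + 1 = 12; 12−1 = 11
i=7: 11 = 11 (b=11); 11→12: 12 = 12; 12−1 = 11

0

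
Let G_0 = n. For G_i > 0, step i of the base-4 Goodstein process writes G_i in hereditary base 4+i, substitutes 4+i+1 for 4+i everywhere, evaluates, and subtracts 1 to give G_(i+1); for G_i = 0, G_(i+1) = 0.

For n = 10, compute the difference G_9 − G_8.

0

(0) 10|_4 = 2·4 + 2 ↦ 2·5 + 2|_5 = 12 ⇒ 11
(1) 11|_5 = 2·5 + 1 ↦ 2·6 + 1|_6 = 13 ⇒ 12
(2) 12|_6 = 2·6 ↦ 2·7|_7 = 14 ⇒ 13
(3) 13|_7 = 7 + 6 ↦ 8 + 6|_8 = 14 ⇒ 13
(4) 13|_8 = 8 + 5 ↦ 9 + 5|_9 = 14 ⇒ 13
(5) 13|_9 = 9 + 4 ↦ 10 + 4|_10 = 14 ⇒ 13
(6) 13|_10 = 10 + 3 ↦ 11 + 3|_11 = 14 ⇒ 13
(7) 13|_11 = 11 + 2 ↦ 12 + 2|_12 = 14 ⇒ 13
(8) 13|_12 = 12 + 1 ↦ 13 + 1|_13 = 14 ⇒ 13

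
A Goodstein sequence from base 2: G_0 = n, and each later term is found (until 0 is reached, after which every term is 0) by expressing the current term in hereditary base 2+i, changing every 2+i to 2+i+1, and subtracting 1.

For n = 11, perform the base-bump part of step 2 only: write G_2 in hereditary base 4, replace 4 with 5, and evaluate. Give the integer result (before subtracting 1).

15628

G_0=11  [base 2] 2^(2 + 1) + 2 + 1  →[2↦3]→  3^(3 + 1) + 3 + 1 = 85  −1 ⇒ G_1=84
G_1=84  [base 3] 3^(3 + 1) + 3  →[3↦4]→  4^(4 + 1) + 4 = 1028  −1 ⇒ G_2=1027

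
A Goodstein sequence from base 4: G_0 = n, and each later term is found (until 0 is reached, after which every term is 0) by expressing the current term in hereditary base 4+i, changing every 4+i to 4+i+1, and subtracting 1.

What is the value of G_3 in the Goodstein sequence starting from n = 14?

G_0=14  [base 4] 3·4 + 2  →[4↦5]→  3·5 + 2 = 17  −1 ⇒ G_1=16
G_1=16  [base 5] 3·5 + 1  →[5↦6]→  3·6 + 1 = 19  −1 ⇒ G_2=18
G_2=18  [base 6] 3·6  →[6↦7]→  3·7 = 21  −1 ⇒ G_3=20
G_3=20  [base 7] 2·7 + 6  →[7↦8]→  2·8 + 6 = 22  −1 ⇒ G_4=21

20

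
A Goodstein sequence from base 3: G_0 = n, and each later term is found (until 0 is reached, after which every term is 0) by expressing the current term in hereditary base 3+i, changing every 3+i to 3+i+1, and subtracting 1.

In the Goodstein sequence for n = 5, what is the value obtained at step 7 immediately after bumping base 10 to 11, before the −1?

1

G_0 = 5. HB_3(5) = 3 + 2. Bump = 6. G_1 = 5.
G_1 = 5. HB_4(5) = 4 + 1. Bump = 6. G_2 = 5.
G_2 = 5. HB_5(5) = 5. Bump = 6. G_3 = 5.
G_3 = 5. HB_6(5) = 5. Bump = 5. G_4 = 4.
G_4 = 4. HB_7(4) = 4. Bump = 4. G_5 = 3.
G_5 = 3. HB_8(3) = 3. Bump = 3. G_6 = 2.
G_6 = 2. HB_9(2) = 2. Bump = 2. G_7 = 1.
G_7 = 1. HB_10(1) = 1. Bump = 1. G_8 = 0.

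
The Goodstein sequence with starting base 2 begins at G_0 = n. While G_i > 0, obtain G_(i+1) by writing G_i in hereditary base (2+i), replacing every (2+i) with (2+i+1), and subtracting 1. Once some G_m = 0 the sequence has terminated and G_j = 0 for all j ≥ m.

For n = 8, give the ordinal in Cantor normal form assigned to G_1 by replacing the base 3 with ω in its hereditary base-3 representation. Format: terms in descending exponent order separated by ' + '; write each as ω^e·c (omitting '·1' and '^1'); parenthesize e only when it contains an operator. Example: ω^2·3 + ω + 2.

ω^ω·2 + ω^2·2 + ω·2 + 2

[0] 8 ≡ 2^(2 + 1) (base 2). Lift 3: 81. −1: 80.
[1] 80 ≡ 2·3^3 + 2·3^2 + 2·3 + 2 (base 3). Lift 4: 554. −1: 553.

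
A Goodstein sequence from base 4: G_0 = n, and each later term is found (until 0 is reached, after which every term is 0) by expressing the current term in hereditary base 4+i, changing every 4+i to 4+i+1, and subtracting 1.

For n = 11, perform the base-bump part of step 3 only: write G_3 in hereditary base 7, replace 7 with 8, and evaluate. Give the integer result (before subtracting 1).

i=0: 11 = 2·4 + 3 (b=4); 4→5: 2·5 + 3 = 13; 13−1 = 12
i=1: 12 = 2·5 + 2 (b=5); 5→6: 2·6 + 2 = 14; 14−1 = 13
i=2: 13 = 2·6 + 1 (b=6); 6→7: 2·7 + 1 = 15; 15−1 = 14

16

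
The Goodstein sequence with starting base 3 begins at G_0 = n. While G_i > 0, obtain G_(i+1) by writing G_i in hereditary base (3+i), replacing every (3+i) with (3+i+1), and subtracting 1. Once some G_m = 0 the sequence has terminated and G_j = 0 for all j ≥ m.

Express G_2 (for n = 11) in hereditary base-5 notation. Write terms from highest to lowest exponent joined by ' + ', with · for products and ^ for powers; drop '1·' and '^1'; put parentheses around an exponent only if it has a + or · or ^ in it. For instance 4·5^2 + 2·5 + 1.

5^2

G_0=11  [base 3] 3^2 + 2  →[3↦4]→  4^2 + 2 = 18  −1 ⇒ G_1=17
G_1=17  [base 4] 4^2 + 1  →[4↦5]→  5^2 + 1 = 26  −1 ⇒ G_2=25
G_2=25  [base 5] 5^2  →[5↦6]→  6^2 = 36  −1 ⇒ G_3=35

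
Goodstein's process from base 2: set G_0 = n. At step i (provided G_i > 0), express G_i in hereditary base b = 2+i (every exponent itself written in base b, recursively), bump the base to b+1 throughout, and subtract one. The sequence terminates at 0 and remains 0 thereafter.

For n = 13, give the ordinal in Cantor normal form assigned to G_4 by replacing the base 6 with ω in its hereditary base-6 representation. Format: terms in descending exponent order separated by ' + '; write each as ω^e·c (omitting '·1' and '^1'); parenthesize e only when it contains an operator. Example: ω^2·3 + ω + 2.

ω^(ω + 1) + ω^3·3 + ω^2·3 + ω·3 + 1

(0) 13|_2 = 2^(2 + 1) + 2^2 + 1 ↦ 3^(3 + 1) + 3^3 + 1|_3 = 109 ⇒ 108
(1) 108|_3 = 3^(3 + 1) + 3^3 ↦ 4^(4 + 1) + 4^4|_4 = 1280 ⇒ 1279
(2) 1279|_4 = 4^(4 + 1) + 3·4^3 + 3·4^2 + 3·4 + 3 ↦ 5^(5 + 1) + 3·5^3 + 3·5^2 + 3·5 + 3|_5 = 16093 ⇒ 16092
(3) 16092|_5 = 5^(5 + 1) + 3·5^3 + 3·5^2 + 3·5 + 2 ↦ 6^(6 + 1) + 3·6^3 + 3·6^2 + 3·6 + 2|_6 = 280712 ⇒ 280711
(4) 280711|_6 = 6^(6 + 1) + 3·6^3 + 3·6^2 + 3·6 + 1 ↦ 7^(7 + 1) + 3·7^3 + 3·7^2 + 3·7 + 1|_7 = 5765999 ⇒ 5765998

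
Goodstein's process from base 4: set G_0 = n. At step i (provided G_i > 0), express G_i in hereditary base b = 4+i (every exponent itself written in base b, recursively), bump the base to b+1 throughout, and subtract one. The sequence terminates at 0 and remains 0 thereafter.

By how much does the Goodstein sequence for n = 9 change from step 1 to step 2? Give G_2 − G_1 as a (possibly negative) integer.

G_0=9  [base 4] 2·4 + 1  →[4↦5]→  2·5 + 1 = 11  −1 ⇒ G_1=10
G_1=10  [base 5] 2·5  →[5↦6]→  2·6 = 12  −1 ⇒ G_2=11

1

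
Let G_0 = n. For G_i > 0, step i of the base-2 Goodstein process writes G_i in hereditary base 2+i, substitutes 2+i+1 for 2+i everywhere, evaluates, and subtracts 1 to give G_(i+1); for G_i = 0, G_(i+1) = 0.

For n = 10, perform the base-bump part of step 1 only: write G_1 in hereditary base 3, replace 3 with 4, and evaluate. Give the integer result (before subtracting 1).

1026

10 —HB2→ 2^(2 + 1) + 2 —bump→ 3^(3 + 1) + 3 = 84 —(−1)→ 83
83 —HB3→ 3^(3 + 1) + 2 —bump→ 4^(4 + 1) + 2 = 1026 —(−1)→ 1025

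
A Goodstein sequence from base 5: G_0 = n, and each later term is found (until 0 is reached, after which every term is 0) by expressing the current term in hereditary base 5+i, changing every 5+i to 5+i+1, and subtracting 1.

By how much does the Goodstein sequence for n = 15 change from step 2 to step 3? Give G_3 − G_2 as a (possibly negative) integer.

[0] 15 ≡ 3·5 (base 5). Lift 6: 18. −1: 17.
[1] 17 ≡ 2·6 + 5 (base 6). Lift 7: 19. −1: 18.
[2] 18 ≡ 2·7 + 4 (base 7). Lift 8: 20. −1: 19.

1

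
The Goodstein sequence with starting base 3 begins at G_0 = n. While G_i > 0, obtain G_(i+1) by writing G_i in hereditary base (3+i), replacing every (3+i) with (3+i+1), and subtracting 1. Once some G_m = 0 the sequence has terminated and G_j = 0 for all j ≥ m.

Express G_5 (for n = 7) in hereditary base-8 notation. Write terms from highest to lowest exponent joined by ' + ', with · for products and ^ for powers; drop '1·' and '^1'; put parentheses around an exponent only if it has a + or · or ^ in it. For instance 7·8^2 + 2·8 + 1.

(0) 7|_3 = 2·3 + 1 ↦ 2·4 + 1|_4 = 9 ⇒ 8
(1) 8|_4 = 2·4 ↦ 2·5|_5 = 10 ⇒ 9
(2) 9|_5 = 5 + 4 ↦ 6 + 4|_6 = 10 ⇒ 9
(3) 9|_6 = 6 + 3 ↦ 7 + 3|_7 = 10 ⇒ 9
(4) 9|_7 = 7 + 2 ↦ 8 + 2|_8 = 10 ⇒ 9
(5) 9|_8 = 8 + 1 ↦ 9 + 1|_9 = 10 ⇒ 9

8 + 1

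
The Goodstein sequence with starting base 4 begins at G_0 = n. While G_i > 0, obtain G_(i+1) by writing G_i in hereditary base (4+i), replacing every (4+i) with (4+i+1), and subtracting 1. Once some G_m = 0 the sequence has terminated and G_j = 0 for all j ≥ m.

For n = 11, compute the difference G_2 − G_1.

1

11 —HB4→ 2·4 + 3 —bump→ 2·5 + 3 = 13 —(−1)→ 12
12 —HB5→ 2·5 + 2 —bump→ 2·6 + 2 = 14 —(−1)→ 13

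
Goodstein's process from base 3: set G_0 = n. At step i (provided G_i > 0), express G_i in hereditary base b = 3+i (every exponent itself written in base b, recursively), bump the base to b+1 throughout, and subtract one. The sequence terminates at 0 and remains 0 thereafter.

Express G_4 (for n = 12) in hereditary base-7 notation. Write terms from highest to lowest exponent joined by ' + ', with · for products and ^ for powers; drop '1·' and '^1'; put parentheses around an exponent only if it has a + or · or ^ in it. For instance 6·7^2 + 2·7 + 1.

G_0 = 12. HB_3(12) = 3^2 + 3. Bump = 20. G_1 = 19.
G_1 = 19. HB_4(19) = 4^2 + 3. Bump = 28. G_2 = 27.
G_2 = 27. HB_5(27) = 5^2 + 2. Bump = 38. G_3 = 37.
G_3 = 37. HB_6(37) = 6^2 + 1. Bump = 50. G_4 = 49.
G_4 = 49. HB_7(49) = 7^2. Bump = 64. G_5 = 63.

7^2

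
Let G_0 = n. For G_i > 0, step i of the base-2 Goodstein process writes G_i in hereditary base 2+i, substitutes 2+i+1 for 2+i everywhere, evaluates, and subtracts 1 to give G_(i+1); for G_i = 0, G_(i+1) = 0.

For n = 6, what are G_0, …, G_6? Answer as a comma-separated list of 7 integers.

(0) 6|_2 = 2^2 + 2 ↦ 3^3 + 3|_3 = 30 ⇒ 29
(1) 29|_3 = 3^3 + 2 ↦ 4^4 + 2|_4 = 258 ⇒ 257
(2) 257|_4 = 4^4 + 1 ↦ 5^5 + 1|_5 = 3126 ⇒ 3125
(3) 3125|_5 = 5^5 ↦ 6^6|_6 = 46656 ⇒ 46655
(4) 46655|_6 = 5·6^5 + 5·6^4 + 5·6^3 + 5·6^2 + 5·6 + 5 ↦ 5·7^5 + 5·7^4 + 5·7^3 + 5·7^2 + 5·7 + 5|_7 = 98040 ⇒ 98039
(5) 98039|_7 = 5·7^5 + 5·7^4 + 5·7^3 + 5·7^2 + 5·7 + 4 ↦ 5·8^5 + 5·8^4 + 5·8^3 + 5·8^2 + 5·8 + 4|_8 = 187244 ⇒ 187243

6, 29, 257, 3125, 46655, 98039, 187243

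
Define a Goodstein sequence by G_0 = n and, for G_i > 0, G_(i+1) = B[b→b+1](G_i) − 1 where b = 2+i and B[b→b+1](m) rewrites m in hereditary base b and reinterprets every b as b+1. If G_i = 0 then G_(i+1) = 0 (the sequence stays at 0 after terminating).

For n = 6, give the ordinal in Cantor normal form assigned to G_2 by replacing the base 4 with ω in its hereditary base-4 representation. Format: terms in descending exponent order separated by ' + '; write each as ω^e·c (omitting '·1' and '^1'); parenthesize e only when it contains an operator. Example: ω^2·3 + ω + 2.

ω^ω + 1

G_0 = 6. HB_2(6) = 2^2 + 2. Bump = 30. G_1 = 29.
G_1 = 29. HB_3(29) = 3^3 + 2. Bump = 258. G_2 = 257.
G_2 = 257. HB_4(257) = 4^4 + 1. Bump = 3126. G_3 = 3125.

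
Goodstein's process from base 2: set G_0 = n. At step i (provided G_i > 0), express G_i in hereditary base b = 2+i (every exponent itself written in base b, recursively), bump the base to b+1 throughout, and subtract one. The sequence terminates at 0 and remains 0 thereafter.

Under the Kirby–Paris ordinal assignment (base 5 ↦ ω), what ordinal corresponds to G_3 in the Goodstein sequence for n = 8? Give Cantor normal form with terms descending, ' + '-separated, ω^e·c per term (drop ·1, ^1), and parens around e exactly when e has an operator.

ω^ω·2 + ω^2·2 + ω·2

8 —HB2→ 2^(2 + 1) —bump→ 3^(3 + 1) = 81 —(−1)→ 80
80 —HB3→ 2·3^3 + 2·3^2 + 2·3 + 2 —bump→ 2·4^4 + 2·4^2 + 2·4 + 2 = 554 —(−1)→ 553
553 —HB4→ 2·4^4 + 2·4^2 + 2·4 + 1 —bump→ 2·5^5 + 2·5^2 + 2·5 + 1 = 6311 —(−1)→ 6310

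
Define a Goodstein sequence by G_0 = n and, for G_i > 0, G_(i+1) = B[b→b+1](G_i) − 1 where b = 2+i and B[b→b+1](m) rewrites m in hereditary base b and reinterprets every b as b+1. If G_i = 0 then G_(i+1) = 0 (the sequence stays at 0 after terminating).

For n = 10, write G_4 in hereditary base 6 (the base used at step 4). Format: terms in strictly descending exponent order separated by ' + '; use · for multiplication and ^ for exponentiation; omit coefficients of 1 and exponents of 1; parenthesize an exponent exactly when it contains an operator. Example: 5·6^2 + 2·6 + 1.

step 0: 10 = 2^(2 + 1) + 2; sub 3 for 2: 3^(3 + 1) + 3; = 84; G_1 = 84−1 = 83
step 1: 83 = 3^(3 + 1) + 2; sub 4 for 3: 4^(4 + 1) + 2; = 1026; G_2 = 1026−1 = 1025
step 2: 1025 = 4^(4 + 1) + 1; sub 5 for 4: 5^(5 + 1) + 1; = 15626; G_3 = 15626−1 = 15625
step 3: 15625 = 5^(5 + 1); sub 6 for 5: 6^(6 + 1); = 279936; G_4 = 279936−1 = 279935
step 4: 279935 = 5·6^6 + 5·6^5 + 5·6^4 + 5·6^3 + 5·6^2 + 5·6 + 5; sub 7 for 6: 5·7^7 + 5·7^5 + 5·7^4 + 5·7^3 + 5·7^2 + 5·7 + 5; = 4215755; G_5 = 4215755−1 = 4215754

5·6^6 + 5·6^5 + 5·6^4 + 5·6^3 + 5·6^2 + 5·6 + 5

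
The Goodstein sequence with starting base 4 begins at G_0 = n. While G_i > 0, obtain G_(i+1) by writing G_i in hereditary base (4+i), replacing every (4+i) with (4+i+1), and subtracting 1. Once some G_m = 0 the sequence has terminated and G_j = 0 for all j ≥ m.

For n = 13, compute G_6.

21

[0] 13 ≡ 3·4 + 1 (base 4). Lift 5: 16. −1: 15.
[1] 15 ≡ 3·5 (base 5). Lift 6: 18. −1: 17.
[2] 17 ≡ 2·6 + 5 (base 6). Lift 7: 19. −1: 18.
[3] 18 ≡ 2·7 + 4 (base 7). Lift 8: 20. −1: 19.
[4] 19 ≡ 2·8 + 3 (base 8). Lift 9: 21. −1: 20.
[5] 20 ≡ 2·9 + 2 (base 9). Lift 10: 22. −1: 21.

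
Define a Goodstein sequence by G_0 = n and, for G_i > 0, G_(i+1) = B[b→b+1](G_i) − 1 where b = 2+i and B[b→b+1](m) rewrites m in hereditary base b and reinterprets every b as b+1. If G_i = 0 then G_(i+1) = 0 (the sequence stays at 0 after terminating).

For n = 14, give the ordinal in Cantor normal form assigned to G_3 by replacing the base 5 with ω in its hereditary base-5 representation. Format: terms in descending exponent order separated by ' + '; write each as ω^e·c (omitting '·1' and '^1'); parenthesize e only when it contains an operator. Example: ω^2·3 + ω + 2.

ω^(ω + 1) + ω^ω

[0] 14 ≡ 2^(2 + 1) + 2^2 + 2 (base 2). Lift 3: 111. −1: 110.
[1] 110 ≡ 3^(3 + 1) + 3^3 + 2 (base 3). Lift 4: 1282. −1: 1281.
[2] 1281 ≡ 4^(4 + 1) + 4^4 + 1 (base 4). Lift 5: 18751. −1: 18750.
[3] 18750 ≡ 5^(5 + 1) + 5^5 (base 5). Lift 6: 326592. −1: 326591.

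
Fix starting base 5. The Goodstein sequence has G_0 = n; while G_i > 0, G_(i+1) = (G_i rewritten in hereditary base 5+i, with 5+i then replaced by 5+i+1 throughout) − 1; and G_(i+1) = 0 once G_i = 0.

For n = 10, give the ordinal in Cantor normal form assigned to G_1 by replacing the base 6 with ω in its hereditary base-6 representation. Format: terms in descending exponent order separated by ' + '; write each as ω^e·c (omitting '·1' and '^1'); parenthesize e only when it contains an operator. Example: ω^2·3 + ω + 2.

ω + 5

base 5: 10 = 2·5; at 6: 2·6 = 12; next = 11
base 6: 11 = 6 + 5; at 7: 7 + 5 = 12; next = 11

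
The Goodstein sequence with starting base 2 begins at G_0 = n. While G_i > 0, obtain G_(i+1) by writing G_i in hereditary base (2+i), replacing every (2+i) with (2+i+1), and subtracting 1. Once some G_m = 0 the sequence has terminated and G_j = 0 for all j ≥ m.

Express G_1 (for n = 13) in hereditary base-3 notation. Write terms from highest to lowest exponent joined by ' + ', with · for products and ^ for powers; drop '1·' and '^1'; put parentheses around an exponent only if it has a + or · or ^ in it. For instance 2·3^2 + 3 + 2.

3^(3 + 1) + 3^3

[0] 13 ≡ 2^(2 + 1) + 2^2 + 1 (base 2). Lift 3: 109. −1: 108.
[1] 108 ≡ 3^(3 + 1) + 3^3 (base 3). Lift 4: 1280. −1: 1279.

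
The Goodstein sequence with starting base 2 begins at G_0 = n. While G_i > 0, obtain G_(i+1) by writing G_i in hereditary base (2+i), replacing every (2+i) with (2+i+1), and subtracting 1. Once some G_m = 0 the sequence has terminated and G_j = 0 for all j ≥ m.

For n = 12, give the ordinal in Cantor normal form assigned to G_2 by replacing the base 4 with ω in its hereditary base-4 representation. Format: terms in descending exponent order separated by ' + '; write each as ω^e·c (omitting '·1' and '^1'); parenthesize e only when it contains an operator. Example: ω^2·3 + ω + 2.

ω^(ω + 1) + ω^2·2 + ω·2 + 1

12 —HB2→ 2^(2 + 1) + 2^2 —bump→ 3^(3 + 1) + 3^3 = 108 —(−1)→ 107
107 —HB3→ 3^(3 + 1) + 2·3^2 + 2·3 + 2 —bump→ 4^(4 + 1) + 2·4^2 + 2·4 + 2 = 1066 —(−1)→ 1065
1065 —HB4→ 4^(4 + 1) + 2·4^2 + 2·4 + 1 —bump→ 5^(5 + 1) + 2·5^2 + 2·5 + 1 = 15686 —(−1)→ 15685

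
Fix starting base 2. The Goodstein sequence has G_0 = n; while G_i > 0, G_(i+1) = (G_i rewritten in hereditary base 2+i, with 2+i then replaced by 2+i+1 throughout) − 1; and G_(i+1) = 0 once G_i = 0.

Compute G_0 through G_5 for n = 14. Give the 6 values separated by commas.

14, 110, 1281, 18750, 326591, 5862840

base 2: 14 = 2^(2 + 1) + 2^2 + 2; at 3: 3^(3 + 1) + 3^3 + 3 = 111; next = 110
base 3: 110 = 3^(3 + 1) + 3^3 + 2; at 4: 4^(4 + 1) + 4^4 + 2 = 1282; next = 1281
base 4: 1281 = 4^(4 + 1) + 4^4 + 1; at 5: 5^(5 + 1) + 5^5 + 1 = 18751; next = 18750
base 5: 18750 = 5^(5 + 1) + 5^5; at 6: 6^(6 + 1) + 6^6 = 326592; next = 326591
base 6: 326591 = 6^(6 + 1) + 5·6^5 + 5·6^4 + 5·6^3 + 5·6^2 + 5·6 + 5; at 7: 7^(7 + 1) + 5·7^5 + 5·7^4 + 5·7^3 + 5·7^2 + 5·7 + 5 = 5862841; next = 5862840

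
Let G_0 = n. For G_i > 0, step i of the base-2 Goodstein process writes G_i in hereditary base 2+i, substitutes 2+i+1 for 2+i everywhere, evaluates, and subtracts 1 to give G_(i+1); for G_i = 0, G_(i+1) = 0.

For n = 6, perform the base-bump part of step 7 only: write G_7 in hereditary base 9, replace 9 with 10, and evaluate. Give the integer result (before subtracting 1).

i=0: 6 = 2^2 + 2 (b=2); 2→3: 3^3 + 3 = 30; 30−1 = 29
i=1: 29 = 3^3 + 2 (b=3); 3→4: 4^4 + 2 = 258; 258−1 = 257
i=2: 257 = 4^4 + 1 (b=4); 4→5: 5^5 + 1 = 3126; 3126−1 = 3125
i=3: 3125 = 5^5 (b=5); 5→6: 6^6 = 46656; 46656−1 = 46655
i=4: 46655 = 5·6^5 + 5·6^4 + 5·6^3 + 5·6^2 + 5·6 + 5 (b=6); 6→7: 5·7^5 + 5·7^4 + 5·7^3 + 5·7^2 + 5·7 + 5 = 98040; 98040−1 = 98039
i=5: 98039 = 5·7^5 + 5·7^4 + 5·7^3 + 5·7^2 + 5·7 + 4 (b=7); 7→8: 5·8^5 + 5·8^4 + 5·8^3 + 5·8^2 + 5·8 + 4 = 187244; 187244−1 = 187243
i=6: 187243 = 5·8^5 + 5·8^4 + 5·8^3 + 5·8^2 + 5·8 + 3 (b=8); 8→9: 5·9^5 + 5·9^4 + 5·9^3 + 5·9^2 + 5·9 + 3 = 332148; 332148−1 = 332147

555552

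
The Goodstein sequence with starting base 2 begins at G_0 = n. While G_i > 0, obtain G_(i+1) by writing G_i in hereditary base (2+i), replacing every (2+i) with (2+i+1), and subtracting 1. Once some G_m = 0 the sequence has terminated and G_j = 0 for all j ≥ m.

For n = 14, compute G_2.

[0] 14 ≡ 2^(2 + 1) + 2^2 + 2 (base 2). Lift 3: 111. −1: 110.
[1] 110 ≡ 3^(3 + 1) + 3^3 + 2 (base 3). Lift 4: 1282. −1: 1281.
[2] 1281 ≡ 4^(4 + 1) + 4^4 + 1 (base 4). Lift 5: 18751. −1: 18750.

1281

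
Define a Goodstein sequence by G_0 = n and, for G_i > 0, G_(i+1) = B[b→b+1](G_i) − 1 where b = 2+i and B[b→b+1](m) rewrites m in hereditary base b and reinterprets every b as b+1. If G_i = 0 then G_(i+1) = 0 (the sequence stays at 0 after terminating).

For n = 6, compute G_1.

base 2: 6 = 2^2 + 2; at 3: 3^3 + 3 = 30; next = 29
base 3: 29 = 3^3 + 2; at 4: 4^4 + 2 = 258; next = 257

29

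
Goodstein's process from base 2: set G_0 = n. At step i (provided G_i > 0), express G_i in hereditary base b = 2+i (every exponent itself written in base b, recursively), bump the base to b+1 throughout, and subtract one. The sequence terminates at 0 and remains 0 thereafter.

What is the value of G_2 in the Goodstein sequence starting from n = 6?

i=0: 6 = 2^2 + 2 (b=2); 2→3: 3^3 + 3 = 30; 30−1 = 29
i=1: 29 = 3^3 + 2 (b=3); 3→4: 4^4 + 2 = 258; 258−1 = 257
i=2: 257 = 4^4 + 1 (b=4); 4→5: 5^5 + 1 = 3126; 3126−1 = 3125

257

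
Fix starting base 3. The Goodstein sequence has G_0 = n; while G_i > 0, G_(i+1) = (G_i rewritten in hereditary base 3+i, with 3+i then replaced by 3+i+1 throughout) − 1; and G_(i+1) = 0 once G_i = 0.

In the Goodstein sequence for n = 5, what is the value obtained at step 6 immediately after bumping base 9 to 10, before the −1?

2

G_0 = 5. HB_3(5) = 3 + 2. Bump = 6. G_1 = 5.
G_1 = 5. HB_4(5) = 4 + 1. Bump = 6. G_2 = 5.
G_2 = 5. HB_5(5) = 5. Bump = 6. G_3 = 5.
G_3 = 5. HB_6(5) = 5. Bump = 5. G_4 = 4.
G_4 = 4. HB_7(4) = 4. Bump = 4. G_5 = 3.
G_5 = 3. HB_8(3) = 3. Bump = 3. G_6 = 2.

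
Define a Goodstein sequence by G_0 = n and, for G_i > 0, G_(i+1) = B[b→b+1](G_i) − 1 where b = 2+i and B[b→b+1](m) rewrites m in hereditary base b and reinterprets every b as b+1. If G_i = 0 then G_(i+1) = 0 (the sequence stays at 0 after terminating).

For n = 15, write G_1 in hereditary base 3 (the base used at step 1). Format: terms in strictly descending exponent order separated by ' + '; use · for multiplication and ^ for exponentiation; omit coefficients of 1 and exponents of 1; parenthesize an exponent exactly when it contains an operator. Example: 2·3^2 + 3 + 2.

i=0: 15 = 2^(2 + 1) + 2^2 + 2 + 1 (b=2); 2→3: 3^(3 + 1) + 3^3 + 3 + 1 = 112; 112−1 = 111
i=1: 111 = 3^(3 + 1) + 3^3 + 3 (b=3); 3→4: 4^(4 + 1) + 4^4 + 4 = 1284; 1284−1 = 1283

3^(3 + 1) + 3^3 + 3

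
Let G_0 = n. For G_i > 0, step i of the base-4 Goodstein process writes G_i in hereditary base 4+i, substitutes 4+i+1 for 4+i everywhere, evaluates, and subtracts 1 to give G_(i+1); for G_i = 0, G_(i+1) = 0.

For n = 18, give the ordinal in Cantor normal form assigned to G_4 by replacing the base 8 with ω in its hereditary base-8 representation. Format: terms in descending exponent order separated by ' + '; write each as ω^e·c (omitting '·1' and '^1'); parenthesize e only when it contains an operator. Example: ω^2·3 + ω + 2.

i=0: 18 = 4^2 + 2 (b=4); 4→5: 5^2 + 2 = 27; 27−1 = 26
i=1: 26 = 5^2 + 1 (b=5); 5→6: 6^2 + 1 = 37; 37−1 = 36
i=2: 36 = 6^2 (b=6); 6→7: 7^2 = 49; 49−1 = 48
i=3: 48 = 6·7 + 6 (b=7); 7→8: 6·8 + 6 = 54; 54−1 = 53
i=4: 53 = 6·8 + 5 (b=8); 8→9: 6·9 + 5 = 59; 59−1 = 58

ω·6 + 5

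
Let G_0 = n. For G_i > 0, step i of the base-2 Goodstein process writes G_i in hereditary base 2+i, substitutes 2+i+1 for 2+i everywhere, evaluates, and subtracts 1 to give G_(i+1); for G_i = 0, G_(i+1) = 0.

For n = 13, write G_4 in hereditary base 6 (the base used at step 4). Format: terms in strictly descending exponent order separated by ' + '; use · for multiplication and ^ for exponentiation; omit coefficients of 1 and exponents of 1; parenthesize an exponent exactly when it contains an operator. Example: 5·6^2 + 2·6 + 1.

6^(6 + 1) + 3·6^3 + 3·6^2 + 3·6 + 1

step 0: 13 = 2^(2 + 1) + 2^2 + 1; sub 3 for 2: 3^(3 + 1) + 3^3 + 1; = 109; G_1 = 109−1 = 108
step 1: 108 = 3^(3 + 1) + 3^3; sub 4 for 3: 4^(4 + 1) + 4^4; = 1280; G_2 = 1280−1 = 1279
step 2: 1279 = 4^(4 + 1) + 3·4^3 + 3·4^2 + 3·4 + 3; sub 5 for 4: 5^(5 + 1) + 3·5^3 + 3·5^2 + 3·5 + 3; = 16093; G_3 = 16093−1 = 16092
step 3: 16092 = 5^(5 + 1) + 3·5^3 + 3·5^2 + 3·5 + 2; sub 6 for 5: 6^(6 + 1) + 3·6^3 + 3·6^2 + 3·6 + 2; = 280712; G_4 = 280712−1 = 280711
step 4: 280711 = 6^(6 + 1) + 3·6^3 + 3·6^2 + 3·6 + 1; sub 7 for 6: 7^(7 + 1) + 3·7^3 + 3·7^2 + 3·7 + 1; = 5765999; G_5 = 5765999−1 = 5765998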